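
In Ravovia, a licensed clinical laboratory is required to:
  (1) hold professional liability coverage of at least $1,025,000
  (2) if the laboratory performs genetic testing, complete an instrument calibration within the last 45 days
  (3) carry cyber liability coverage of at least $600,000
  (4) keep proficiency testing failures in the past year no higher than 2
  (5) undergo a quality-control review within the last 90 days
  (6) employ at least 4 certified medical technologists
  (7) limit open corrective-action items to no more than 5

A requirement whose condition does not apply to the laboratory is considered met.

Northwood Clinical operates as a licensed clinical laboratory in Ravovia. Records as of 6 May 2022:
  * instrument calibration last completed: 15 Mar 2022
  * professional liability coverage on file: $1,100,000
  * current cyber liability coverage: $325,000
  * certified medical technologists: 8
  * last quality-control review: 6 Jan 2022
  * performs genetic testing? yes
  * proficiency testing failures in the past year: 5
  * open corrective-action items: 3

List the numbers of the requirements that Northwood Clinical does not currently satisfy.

2, 3, 4, 5

1. professional liability coverage $1,100,000 ≥ $1,025,000 → met
2. condition 'performs genetic testing' holds; instrument calibration 52 days ago vs limit 45 → not met
3. cyber liability coverage $325,000 < $600,000 → not met
4. proficiency testing failures in the past year 5 > 2 → not met
5. quality-control review 120 days ago vs limit 90 → not met
6. certified medical technologists 8 ≥ 4 → met
7. open corrective-action items 3 ≤ 5 → met
Not met: 2, 3, 4, 5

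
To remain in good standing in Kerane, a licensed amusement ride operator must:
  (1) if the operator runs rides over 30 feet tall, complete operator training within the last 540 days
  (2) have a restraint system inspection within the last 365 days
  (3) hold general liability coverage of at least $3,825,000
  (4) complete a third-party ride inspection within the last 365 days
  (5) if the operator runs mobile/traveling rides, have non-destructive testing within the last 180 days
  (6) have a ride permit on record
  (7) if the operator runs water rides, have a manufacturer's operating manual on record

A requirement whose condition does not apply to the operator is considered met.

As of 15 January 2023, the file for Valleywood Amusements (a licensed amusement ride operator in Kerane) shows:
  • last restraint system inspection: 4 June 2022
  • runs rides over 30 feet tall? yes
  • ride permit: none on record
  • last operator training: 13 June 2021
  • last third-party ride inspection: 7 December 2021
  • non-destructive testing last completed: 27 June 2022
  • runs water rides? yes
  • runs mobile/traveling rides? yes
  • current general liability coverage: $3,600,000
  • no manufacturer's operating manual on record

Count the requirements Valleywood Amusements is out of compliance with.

6

1. condition 'runs rides over 30 feet tall' holds; operator training 581 days ago vs limit 540 → not met
2. restraint system inspection 225 days ago vs limit 365 → met
3. general liability coverage $3,600,000 < $3,825,000 → not met
4. third-party ride inspection 404 days ago vs limit 365 → not met
5. condition 'runs mobile/traveling rides' holds; non-destructive testing 202 days ago vs limit 180 → not met
6. ride permit absent → not met
7. condition 'runs water rides' holds; manufacturer's operating manual absent → not met
Not met: 6 of 7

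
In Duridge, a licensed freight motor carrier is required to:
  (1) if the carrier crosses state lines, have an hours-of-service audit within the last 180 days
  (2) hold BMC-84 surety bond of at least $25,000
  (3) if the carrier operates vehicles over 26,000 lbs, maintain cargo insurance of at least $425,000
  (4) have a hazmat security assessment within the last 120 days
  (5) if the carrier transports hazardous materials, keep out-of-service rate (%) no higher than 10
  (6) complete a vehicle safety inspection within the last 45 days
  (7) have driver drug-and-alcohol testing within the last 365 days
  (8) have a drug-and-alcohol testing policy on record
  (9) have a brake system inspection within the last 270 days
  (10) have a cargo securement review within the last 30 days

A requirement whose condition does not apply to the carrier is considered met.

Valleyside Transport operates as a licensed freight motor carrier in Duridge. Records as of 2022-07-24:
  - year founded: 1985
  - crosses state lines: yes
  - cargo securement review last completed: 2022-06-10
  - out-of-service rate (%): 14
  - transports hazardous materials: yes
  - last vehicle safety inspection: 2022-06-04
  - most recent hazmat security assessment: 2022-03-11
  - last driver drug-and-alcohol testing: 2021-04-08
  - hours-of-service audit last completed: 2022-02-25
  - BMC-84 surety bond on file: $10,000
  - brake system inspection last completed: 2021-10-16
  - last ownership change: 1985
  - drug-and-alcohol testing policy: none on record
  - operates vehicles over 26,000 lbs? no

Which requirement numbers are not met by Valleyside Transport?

2, 4, 5, 6, 7, 8, 9, 10

1. condition 'crosses state lines' holds; hours-of-service audit 149 days ago vs limit 180 → met
2. BMC-84 surety bond $10,000 < $25,000 → not met
3. condition 'operates vehicles over 26,000 lbs' does not hold → requirement n/a → met
4. hazmat security assessment 135 days ago vs limit 120 → not met
5. condition 'transports hazardous materials' holds; out-of-service rate (%) 14 > 10 → not met
6. vehicle safety inspection 50 days ago vs limit 45 → not met
7. driver drug-and-alcohol testing 472 days ago vs limit 365 → not met
8. drug-and-alcohol testing policy absent → not met
9. brake system inspection 281 days ago vs limit 270 → not met
10. cargo securement review 44 days ago vs limit 30 → not met
Not met: 2, 4, 5, 6, 7, 8, 9, 10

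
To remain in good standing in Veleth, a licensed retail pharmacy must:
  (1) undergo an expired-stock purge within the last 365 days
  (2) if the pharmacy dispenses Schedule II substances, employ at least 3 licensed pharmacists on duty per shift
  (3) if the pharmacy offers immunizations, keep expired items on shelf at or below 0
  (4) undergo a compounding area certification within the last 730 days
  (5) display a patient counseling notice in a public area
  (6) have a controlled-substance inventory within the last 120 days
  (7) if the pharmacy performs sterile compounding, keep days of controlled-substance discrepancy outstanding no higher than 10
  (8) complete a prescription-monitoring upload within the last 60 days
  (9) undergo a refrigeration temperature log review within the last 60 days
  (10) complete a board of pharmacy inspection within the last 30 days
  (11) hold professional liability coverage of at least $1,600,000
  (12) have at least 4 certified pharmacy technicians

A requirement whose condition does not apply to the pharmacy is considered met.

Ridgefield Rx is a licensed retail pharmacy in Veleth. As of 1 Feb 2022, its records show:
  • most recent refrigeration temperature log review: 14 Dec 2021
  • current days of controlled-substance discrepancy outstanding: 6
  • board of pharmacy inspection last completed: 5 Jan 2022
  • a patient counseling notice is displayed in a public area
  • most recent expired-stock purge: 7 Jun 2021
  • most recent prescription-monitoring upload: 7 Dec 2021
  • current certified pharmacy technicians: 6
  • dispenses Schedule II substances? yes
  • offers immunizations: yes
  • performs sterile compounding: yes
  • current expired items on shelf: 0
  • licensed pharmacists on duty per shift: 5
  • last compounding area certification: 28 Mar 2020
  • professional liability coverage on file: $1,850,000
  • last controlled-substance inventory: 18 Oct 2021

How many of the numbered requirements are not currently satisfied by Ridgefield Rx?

1. expired-stock purge 239 days ago vs limit 365 → met
2. condition 'dispenses Schedule II substances' holds; licensed pharmacists on duty per shift 5 ≥ 3 → met
3. condition 'offers immunizations' holds; expired items on shelf 0 ≤ 0 → met
4. compounding area certification 675 days ago vs limit 730 → met
5. patient counseling notice present → met
6. controlled-substance inventory 106 days ago vs limit 120 → met
7. condition 'performs sterile compounding' holds; days of controlled-substance discrepancy outstanding 6 ≤ 10 → met
8. prescription-monitoring upload 56 days ago vs limit 60 → met
9. refrigeration temperature log review 49 days ago vs limit 60 → met
10. board of pharmacy inspection 27 days ago vs limit 30 → met
11. professional liability coverage $1,850,000 ≥ $1,600,000 → met
12. certified pharmacy technicians 6 ≥ 4 → met
Not met: 0 of 12

0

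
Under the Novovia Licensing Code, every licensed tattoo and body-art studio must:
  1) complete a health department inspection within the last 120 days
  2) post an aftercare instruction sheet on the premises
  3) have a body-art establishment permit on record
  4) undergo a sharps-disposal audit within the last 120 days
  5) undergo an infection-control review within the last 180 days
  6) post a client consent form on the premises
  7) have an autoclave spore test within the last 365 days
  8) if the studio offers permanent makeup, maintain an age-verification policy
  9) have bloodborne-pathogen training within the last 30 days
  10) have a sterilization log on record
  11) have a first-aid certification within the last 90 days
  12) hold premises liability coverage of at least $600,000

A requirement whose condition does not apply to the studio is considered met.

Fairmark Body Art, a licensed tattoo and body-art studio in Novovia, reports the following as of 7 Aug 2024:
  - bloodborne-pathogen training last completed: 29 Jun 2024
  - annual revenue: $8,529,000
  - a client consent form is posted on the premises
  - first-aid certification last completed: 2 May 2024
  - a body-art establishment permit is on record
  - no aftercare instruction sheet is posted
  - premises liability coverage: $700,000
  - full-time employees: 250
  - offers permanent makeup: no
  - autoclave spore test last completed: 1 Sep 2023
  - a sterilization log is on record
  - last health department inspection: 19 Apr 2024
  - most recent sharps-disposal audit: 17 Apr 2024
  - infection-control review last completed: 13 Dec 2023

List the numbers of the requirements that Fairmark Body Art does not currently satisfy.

2, 5, 9, 11

1. health department inspection 110 days ago vs limit 120 → met
2. aftercare instruction sheet absent → not met
3. body-art establishment permit present → met
4. sharps-disposal audit 112 days ago vs limit 120 → met
5. infection-control review 238 days ago vs limit 180 → not met
6. client consent form present → met
7. autoclave spore test 341 days ago vs limit 365 → met
8. condition 'offers permanent makeup' does not hold → requirement n/a → met
9. bloodborne-pathogen training 39 days ago vs limit 30 → not met
10. sterilization log present → met
11. first-aid certification 97 days ago vs limit 90 → not met
12. premises liability coverage $700,000 ≥ $600,000 → met
Not met: 2, 5, 9, 11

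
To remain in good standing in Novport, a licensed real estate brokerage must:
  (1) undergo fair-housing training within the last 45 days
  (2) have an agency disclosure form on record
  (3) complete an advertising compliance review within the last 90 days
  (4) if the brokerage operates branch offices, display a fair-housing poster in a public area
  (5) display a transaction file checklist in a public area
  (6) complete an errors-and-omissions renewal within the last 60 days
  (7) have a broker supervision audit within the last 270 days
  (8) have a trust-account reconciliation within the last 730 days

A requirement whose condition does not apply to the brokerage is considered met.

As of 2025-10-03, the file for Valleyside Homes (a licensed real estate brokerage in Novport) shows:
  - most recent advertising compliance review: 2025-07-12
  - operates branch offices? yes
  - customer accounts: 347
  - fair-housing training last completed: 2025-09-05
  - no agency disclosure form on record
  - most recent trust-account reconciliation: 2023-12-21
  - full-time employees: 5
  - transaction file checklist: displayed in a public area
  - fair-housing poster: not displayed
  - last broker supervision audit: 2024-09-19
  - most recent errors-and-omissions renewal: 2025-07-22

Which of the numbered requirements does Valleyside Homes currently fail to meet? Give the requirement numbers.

1. fair-housing training 28 days ago vs limit 45 → met
2. agency disclosure form absent → not met
3. advertising compliance review 83 days ago vs limit 90 → met
4. condition 'operates branch offices' holds; fair-housing poster absent → not met
5. transaction file checklist present → met
6. errors-and-omissions renewal 73 days ago vs limit 60 → not met
7. broker supervision audit 379 days ago vs limit 270 → not met
8. trust-account reconciliation 652 days ago vs limit 730 → met
Not met: 2, 4, 6, 7

2, 4, 6, 7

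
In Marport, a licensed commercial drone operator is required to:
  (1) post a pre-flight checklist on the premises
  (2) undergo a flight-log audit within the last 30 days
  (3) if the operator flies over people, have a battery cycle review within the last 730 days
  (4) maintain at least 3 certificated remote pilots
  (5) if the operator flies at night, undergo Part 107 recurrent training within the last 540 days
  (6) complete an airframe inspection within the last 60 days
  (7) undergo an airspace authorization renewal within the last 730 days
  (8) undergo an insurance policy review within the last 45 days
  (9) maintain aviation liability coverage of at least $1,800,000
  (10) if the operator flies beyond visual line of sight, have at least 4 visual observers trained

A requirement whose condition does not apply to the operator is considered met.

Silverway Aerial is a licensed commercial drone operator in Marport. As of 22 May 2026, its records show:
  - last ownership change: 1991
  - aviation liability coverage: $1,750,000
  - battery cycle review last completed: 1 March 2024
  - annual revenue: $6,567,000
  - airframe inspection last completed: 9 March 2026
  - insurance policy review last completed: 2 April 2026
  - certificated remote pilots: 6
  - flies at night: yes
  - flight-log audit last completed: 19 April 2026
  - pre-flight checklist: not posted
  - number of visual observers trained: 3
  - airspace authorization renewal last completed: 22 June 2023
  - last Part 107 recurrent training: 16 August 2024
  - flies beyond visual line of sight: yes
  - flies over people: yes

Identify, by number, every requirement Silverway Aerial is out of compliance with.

1. pre-flight checklist absent → not met
2. flight-log audit 33 days ago vs limit 30 → not met
3. condition 'flies over people' holds; battery cycle review 812 days ago vs limit 730 → not met
4. certificated remote pilots 6 ≥ 3 → met
5. condition 'flies at night' holds; Part 107 recurrent training 644 days ago vs limit 540 → not met
6. airframe inspection 74 days ago vs limit 60 → not met
7. airspace authorization renewal 1065 days ago vs limit 730 → not met
8. insurance policy review 50 days ago vs limit 45 → not met
9. aviation liability coverage $1,750,000 < $1,800,000 → not met
10. condition 'flies beyond visual line of sight' holds; visual observers trained 3 < 4 → not met
Not met: 1, 2, 3, 5, 6, 7, 8, 9, 10

1, 2, 3, 5, 6, 7, 8, 9, 10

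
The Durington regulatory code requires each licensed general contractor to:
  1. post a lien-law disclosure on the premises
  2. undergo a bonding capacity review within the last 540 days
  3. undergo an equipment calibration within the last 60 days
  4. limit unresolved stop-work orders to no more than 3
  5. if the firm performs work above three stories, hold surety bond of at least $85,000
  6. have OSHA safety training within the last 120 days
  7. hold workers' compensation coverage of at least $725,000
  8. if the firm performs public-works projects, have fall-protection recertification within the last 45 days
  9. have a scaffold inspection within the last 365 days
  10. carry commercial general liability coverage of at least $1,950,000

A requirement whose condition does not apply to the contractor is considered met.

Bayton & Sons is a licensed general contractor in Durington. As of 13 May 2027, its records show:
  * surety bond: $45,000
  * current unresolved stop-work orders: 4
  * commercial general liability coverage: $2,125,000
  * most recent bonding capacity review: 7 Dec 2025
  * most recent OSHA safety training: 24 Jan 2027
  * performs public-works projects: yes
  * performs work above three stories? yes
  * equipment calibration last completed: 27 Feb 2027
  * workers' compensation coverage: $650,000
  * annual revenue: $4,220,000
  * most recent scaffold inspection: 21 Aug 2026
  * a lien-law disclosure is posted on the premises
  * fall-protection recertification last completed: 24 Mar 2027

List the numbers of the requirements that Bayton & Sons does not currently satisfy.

1. lien-law disclosure present → met
2. bonding capacity review 522 days ago vs limit 540 → met
3. equipment calibration 75 days ago vs limit 60 → not met
4. unresolved stop-work orders 4 > 3 → not met
5. condition 'performs work above three stories' holds; surety bond $45,000 < $85,000 → not met
6. OSHA safety training 109 days ago vs limit 120 → met
7. workers' compensation coverage $650,000 < $725,000 → not met
8. condition 'performs public-works projects' holds; fall-protection recertification 50 days ago vs limit 45 → not met
9. scaffold inspection 265 days ago vs limit 365 → met
10. commercial general liability coverage $2,125,000 ≥ $1,950,000 → met
Not met: 3, 4, 5, 7, 8

3, 4, 5, 7, 8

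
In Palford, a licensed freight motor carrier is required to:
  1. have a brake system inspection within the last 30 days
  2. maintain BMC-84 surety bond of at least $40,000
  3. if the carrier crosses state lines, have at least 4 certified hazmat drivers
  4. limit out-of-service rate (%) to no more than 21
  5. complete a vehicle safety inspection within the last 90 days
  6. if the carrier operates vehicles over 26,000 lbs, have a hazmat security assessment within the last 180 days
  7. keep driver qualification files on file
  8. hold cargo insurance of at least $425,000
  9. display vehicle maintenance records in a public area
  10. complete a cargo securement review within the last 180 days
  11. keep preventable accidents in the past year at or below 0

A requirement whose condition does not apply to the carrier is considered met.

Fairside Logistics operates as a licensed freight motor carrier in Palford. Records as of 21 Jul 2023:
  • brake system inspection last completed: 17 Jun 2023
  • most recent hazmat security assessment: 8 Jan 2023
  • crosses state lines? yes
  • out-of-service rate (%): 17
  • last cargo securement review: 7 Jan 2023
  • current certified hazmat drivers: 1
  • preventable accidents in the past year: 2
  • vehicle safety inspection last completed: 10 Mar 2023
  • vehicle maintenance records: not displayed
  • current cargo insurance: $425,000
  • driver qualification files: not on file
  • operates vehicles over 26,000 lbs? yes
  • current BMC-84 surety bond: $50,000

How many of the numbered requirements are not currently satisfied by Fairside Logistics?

8

1. brake system inspection 34 days ago vs limit 30 → not met
2. BMC-84 surety bond $50,000 ≥ $40,000 → met
3. condition 'crosses state lines' holds; certified hazmat drivers 1 < 4 → not met
4. out-of-service rate (%) 17 ≤ 21 → met
5. vehicle safety inspection 133 days ago vs limit 90 → not met
6. condition 'operates vehicles over 26,000 lbs' holds; hazmat security assessment 194 days ago vs limit 180 → not met
7. driver qualification files absent → not met
8. cargo insurance $425,000 ≥ $425,000 → met
9. vehicle maintenance records absent → not met
10. cargo securement review 195 days ago vs limit 180 → not met
11. preventable accidents in the past year 2 > 0 → not met
Not met: 8 of 11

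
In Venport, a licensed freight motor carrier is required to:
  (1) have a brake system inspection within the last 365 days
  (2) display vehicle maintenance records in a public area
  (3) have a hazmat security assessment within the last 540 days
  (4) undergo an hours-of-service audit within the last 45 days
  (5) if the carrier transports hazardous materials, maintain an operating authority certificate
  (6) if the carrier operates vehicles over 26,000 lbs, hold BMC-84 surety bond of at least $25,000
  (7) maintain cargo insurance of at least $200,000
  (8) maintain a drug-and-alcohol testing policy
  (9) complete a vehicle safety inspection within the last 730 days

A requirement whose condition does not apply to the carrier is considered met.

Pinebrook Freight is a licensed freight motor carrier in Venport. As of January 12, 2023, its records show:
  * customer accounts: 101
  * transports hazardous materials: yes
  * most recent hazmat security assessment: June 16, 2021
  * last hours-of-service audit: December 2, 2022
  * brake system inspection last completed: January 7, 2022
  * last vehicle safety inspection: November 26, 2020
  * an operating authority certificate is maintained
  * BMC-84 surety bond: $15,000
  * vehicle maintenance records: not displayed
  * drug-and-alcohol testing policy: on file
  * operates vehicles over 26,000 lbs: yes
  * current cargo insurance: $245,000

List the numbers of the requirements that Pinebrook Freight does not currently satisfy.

1, 2, 3, 6, 9

1. brake system inspection 370 days ago vs limit 365 → not met
2. vehicle maintenance records absent → not met
3. hazmat security assessment 575 days ago vs limit 540 → not met
4. hours-of-service audit 41 days ago vs limit 45 → met
5. condition 'transports hazardous materials' holds; operating authority certificate present → met
6. condition 'operates vehicles over 26,000 lbs' holds; BMC-84 surety bond $15,000 < $25,000 → not met
7. cargo insurance $245,000 ≥ $200,000 → met
8. drug-and-alcohol testing policy present → met
9. vehicle safety inspection 777 days ago vs limit 730 → not met
Not met: 1, 2, 3, 6, 9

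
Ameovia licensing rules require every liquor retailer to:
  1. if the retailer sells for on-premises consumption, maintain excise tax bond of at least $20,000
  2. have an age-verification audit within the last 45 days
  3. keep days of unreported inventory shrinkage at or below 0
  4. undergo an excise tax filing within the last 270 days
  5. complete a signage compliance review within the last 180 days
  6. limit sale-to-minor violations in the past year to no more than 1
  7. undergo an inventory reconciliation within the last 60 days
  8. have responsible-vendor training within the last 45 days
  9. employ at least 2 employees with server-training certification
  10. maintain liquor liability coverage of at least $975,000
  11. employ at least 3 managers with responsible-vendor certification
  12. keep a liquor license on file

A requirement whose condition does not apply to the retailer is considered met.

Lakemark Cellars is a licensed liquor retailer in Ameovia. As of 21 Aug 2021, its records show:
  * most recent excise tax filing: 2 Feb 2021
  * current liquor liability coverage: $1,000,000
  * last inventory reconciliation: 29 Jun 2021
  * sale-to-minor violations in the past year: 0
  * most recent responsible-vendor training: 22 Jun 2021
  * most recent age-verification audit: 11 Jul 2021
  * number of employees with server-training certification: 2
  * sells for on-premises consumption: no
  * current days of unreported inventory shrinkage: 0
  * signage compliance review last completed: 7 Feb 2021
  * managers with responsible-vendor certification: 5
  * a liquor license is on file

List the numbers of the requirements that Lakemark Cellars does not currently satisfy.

1. condition 'sells for on-premises consumption' does not hold → requirement n/a → met
2. age-verification audit 41 days ago vs limit 45 → met
3. days of unreported inventory shrinkage 0 ≤ 0 → met
4. excise tax filing 200 days ago vs limit 270 → met
5. signage compliance review 195 days ago vs limit 180 → not met
6. sale-to-minor violations in the past year 0 ≤ 1 → met
7. inventory reconciliation 53 days ago vs limit 60 → met
8. responsible-vendor training 60 days ago vs limit 45 → not met
9. employees with server-training certification 2 ≥ 2 → met
10. liquor liability coverage $1,000,000 ≥ $975,000 → met
11. managers with responsible-vendor certification 5 ≥ 3 → met
12. liquor license present → met
Not met: 5, 8

5, 8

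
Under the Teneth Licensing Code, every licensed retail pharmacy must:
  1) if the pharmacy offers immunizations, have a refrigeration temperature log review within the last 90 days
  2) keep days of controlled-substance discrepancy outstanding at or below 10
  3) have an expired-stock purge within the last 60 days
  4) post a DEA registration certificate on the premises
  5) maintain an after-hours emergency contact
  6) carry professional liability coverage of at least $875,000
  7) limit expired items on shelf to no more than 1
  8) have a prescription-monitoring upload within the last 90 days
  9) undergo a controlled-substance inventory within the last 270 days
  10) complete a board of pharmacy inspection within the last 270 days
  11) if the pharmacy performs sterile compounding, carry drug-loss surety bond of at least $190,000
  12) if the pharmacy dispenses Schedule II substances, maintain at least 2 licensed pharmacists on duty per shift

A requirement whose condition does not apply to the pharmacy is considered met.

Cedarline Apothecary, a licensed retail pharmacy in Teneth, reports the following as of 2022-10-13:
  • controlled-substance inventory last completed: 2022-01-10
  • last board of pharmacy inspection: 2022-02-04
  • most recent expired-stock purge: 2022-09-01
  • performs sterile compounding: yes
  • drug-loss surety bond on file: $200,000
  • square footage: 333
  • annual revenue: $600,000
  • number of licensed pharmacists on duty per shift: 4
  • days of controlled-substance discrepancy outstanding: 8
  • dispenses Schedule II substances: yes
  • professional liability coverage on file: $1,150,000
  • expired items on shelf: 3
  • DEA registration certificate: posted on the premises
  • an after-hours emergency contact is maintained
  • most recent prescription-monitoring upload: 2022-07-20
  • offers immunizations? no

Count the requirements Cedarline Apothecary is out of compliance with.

2

1. condition 'offers immunizations' does not hold → requirement n/a → met
2. days of controlled-substance discrepancy outstanding 8 ≤ 10 → met
3. expired-stock purge 42 days ago vs limit 60 → met
4. DEA registration certificate present → met
5. after-hours emergency contact present → met
6. professional liability coverage $1,150,000 ≥ $875,000 → met
7. expired items on shelf 3 > 1 → not met
8. prescription-monitoring upload 85 days ago vs limit 90 → met
9. controlled-substance inventory 276 days ago vs limit 270 → not met
10. board of pharmacy inspection 251 days ago vs limit 270 → met
11. condition 'performs sterile compounding' holds; drug-loss surety bond $200,000 ≥ $190,000 → met
12. condition 'dispenses Schedule II substances' holds; licensed pharmacists on duty per shift 4 ≥ 2 → met
Not met: 2 of 12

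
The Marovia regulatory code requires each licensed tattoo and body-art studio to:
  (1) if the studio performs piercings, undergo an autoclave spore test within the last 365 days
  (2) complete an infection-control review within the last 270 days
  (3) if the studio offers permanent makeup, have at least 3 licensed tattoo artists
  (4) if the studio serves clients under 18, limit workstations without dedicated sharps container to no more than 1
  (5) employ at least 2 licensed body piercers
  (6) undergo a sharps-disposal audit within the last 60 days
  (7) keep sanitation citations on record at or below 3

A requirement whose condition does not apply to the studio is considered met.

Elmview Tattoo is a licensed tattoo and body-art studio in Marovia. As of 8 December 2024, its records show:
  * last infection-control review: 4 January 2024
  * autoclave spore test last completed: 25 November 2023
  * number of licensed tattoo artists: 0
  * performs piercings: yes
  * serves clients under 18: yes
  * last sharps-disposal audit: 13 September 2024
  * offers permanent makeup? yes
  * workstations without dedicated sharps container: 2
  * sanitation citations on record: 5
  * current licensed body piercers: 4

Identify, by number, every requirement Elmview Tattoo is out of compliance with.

1. condition 'performs piercings' holds; autoclave spore test 379 days ago vs limit 365 → not met
2. infection-control review 339 days ago vs limit 270 → not met
3. condition 'offers permanent makeup' holds; licensed tattoo artists 0 < 3 → not met
4. condition 'serves clients under 18' holds; workstations without dedicated sharps container 2 > 1 → not met
5. licensed body piercers 4 ≥ 2 → met
6. sharps-disposal audit 86 days ago vs limit 60 → not met
7. sanitation citations on record 5 > 3 → not met
Not met: 1, 2, 3, 4, 6, 7

1, 2, 3, 4, 6, 7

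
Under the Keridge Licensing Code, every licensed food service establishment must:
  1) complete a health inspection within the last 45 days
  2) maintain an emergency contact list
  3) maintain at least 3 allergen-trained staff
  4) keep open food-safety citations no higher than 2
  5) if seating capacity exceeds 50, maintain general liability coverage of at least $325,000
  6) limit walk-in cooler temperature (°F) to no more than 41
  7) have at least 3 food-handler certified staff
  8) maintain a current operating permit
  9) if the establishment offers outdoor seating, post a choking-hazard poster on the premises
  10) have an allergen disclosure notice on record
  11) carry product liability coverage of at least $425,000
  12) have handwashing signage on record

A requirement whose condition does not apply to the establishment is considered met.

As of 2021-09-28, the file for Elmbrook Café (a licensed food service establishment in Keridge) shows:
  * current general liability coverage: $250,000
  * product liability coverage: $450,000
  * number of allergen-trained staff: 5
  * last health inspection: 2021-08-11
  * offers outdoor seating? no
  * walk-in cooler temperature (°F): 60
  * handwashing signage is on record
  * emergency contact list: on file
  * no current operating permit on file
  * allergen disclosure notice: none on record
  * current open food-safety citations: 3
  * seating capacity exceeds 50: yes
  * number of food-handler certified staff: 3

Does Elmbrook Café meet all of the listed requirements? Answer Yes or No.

No

1. health inspection 48 days ago vs limit 45 → not met
2. emergency contact list present → met
3. allergen-trained staff 5 ≥ 3 → met
4. open food-safety citations 3 > 2 → not met
5. condition 'seating capacity exceeds 50' holds; general liability coverage $250,000 < $325,000 → not met
6. walk-in cooler temperature (°F) 60 > 41 → not met
7. food-handler certified staff 3 ≥ 3 → met
8. current operating permit absent → not met
9. condition 'offers outdoor seating' does not hold → requirement n/a → met
10. allergen disclosure notice absent → not met
11. product liability coverage $450,000 ≥ $425,000 → met
12. handwashing signage present → met
Not met: 1, 4, 5, 6, 8, 10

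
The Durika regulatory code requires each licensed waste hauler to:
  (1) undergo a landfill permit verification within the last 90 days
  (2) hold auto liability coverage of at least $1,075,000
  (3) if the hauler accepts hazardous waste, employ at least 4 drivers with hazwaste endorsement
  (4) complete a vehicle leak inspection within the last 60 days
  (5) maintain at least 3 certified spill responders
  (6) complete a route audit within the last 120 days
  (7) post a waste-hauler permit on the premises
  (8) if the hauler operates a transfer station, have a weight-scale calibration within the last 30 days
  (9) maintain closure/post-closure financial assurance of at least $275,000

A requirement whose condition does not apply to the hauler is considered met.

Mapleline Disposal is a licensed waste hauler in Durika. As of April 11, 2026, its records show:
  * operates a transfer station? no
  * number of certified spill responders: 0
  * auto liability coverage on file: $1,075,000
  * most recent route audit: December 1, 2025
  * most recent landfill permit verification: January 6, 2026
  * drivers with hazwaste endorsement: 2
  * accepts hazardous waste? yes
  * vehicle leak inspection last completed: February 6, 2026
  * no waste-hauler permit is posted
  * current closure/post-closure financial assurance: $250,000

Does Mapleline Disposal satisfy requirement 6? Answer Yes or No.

No

6. route audit 131 days ago vs limit 120 → not met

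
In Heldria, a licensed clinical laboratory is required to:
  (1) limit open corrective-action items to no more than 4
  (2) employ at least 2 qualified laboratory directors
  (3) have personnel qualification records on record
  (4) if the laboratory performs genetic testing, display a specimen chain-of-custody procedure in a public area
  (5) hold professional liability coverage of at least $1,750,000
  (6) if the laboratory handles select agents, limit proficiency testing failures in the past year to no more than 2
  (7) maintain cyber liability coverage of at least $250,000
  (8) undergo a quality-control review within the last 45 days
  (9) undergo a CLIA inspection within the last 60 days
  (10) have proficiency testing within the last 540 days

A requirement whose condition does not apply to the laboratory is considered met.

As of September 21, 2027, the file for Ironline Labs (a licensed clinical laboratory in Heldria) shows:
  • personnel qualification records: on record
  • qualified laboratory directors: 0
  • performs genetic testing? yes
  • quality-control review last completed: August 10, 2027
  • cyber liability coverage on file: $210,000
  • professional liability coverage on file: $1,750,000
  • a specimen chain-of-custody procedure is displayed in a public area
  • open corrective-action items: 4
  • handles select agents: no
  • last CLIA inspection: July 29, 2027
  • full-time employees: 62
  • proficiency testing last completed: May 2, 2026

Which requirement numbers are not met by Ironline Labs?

1. open corrective-action items 4 ≤ 4 → met
2. qualified laboratory directors 0 < 2 → not met
3. personnel qualification records present → met
4. condition 'performs genetic testing' holds; specimen chain-of-custody procedure present → met
5. professional liability coverage $1,750,000 ≥ $1,750,000 → met
6. condition 'handles select agents' does not hold → requirement n/a → met
7. cyber liability coverage $210,000 < $250,000 → not met
8. quality-control review 42 days ago vs limit 45 → met
9. CLIA inspection 54 days ago vs limit 60 → met
10. proficiency testing 507 days ago vs limit 540 → met
Not met: 2, 7

2, 7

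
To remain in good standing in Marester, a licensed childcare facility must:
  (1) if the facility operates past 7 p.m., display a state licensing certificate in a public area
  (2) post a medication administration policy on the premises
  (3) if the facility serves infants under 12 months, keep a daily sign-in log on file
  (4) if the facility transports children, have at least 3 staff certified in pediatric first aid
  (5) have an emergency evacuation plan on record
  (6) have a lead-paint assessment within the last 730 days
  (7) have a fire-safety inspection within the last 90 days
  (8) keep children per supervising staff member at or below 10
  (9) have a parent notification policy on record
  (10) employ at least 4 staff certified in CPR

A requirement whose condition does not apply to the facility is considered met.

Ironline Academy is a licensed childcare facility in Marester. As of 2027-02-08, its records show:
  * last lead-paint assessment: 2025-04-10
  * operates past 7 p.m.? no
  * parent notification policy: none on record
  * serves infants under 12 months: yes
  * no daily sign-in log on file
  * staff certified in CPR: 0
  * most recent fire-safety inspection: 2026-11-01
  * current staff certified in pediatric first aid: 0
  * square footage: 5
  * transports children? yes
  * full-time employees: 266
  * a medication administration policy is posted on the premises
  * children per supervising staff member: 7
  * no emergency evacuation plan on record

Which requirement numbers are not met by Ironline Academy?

1. condition 'operates past 7 p.m.' does not hold → requirement n/a → met
2. medication administration policy present → met
3. condition 'serves infants under 12 months' holds; daily sign-in log absent → not met
4. condition 'transports children' holds; staff certified in pediatric first aid 0 < 3 → not met
5. emergency evacuation plan absent → not met
6. lead-paint assessment 669 days ago vs limit 730 → met
7. fire-safety inspection 99 days ago vs limit 90 → not met
8. children per supervising staff member 7 ≤ 10 → met
9. parent notification policy absent → not met
10. staff certified in CPR 0 < 4 → not met
Not met: 3, 4, 5, 7, 9, 10

3, 4, 5, 7, 9, 10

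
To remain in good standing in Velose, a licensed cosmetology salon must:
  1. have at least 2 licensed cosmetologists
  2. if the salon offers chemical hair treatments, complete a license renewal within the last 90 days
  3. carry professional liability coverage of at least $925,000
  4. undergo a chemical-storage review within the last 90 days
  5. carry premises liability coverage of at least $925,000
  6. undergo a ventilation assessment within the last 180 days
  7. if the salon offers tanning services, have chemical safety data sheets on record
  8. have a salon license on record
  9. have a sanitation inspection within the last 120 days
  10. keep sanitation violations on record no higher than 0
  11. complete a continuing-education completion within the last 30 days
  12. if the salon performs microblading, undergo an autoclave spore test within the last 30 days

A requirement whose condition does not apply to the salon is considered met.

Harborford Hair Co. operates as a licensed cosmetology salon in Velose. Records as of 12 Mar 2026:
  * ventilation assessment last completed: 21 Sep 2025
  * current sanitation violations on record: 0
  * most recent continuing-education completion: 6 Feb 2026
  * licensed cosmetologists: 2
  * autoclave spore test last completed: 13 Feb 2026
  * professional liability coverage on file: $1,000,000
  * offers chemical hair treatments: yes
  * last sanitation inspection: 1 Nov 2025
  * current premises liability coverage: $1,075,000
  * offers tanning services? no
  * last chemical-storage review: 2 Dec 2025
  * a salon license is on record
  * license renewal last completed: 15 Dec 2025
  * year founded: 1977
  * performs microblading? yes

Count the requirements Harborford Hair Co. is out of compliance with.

3

1. licensed cosmetologists 2 ≥ 2 → met
2. condition 'offers chemical hair treatments' holds; license renewal 87 days ago vs limit 90 → met
3. professional liability coverage $1,000,000 ≥ $925,000 → met
4. chemical-storage review 100 days ago vs limit 90 → not met
5. premises liability coverage $1,075,000 ≥ $925,000 → met
6. ventilation assessment 172 days ago vs limit 180 → met
7. condition 'offers tanning services' does not hold → requirement n/a → met
8. salon license present → met
9. sanitation inspection 131 days ago vs limit 120 → not met
10. sanitation violations on record 0 ≤ 0 → met
11. continuing-education completion 34 days ago vs limit 30 → not met
12. condition 'performs microblading' holds; autoclave spore test 27 days ago vs limit 30 → met
Not met: 3 of 12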